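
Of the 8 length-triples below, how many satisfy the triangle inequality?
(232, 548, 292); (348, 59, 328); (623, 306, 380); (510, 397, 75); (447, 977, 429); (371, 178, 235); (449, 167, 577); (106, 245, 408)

(232,292,548): 232+292 ≤ 548 → not valid
(59,328,348): 59+328 > 348 → valid
(306,380,623): 306+380 > 623 → valid
(75,397,510): 75+397 ≤ 510 → not valid
(429,447,977): 429+447 ≤ 977 → not valid
(178,235,371): 178+235 > 371 → valid
(167,449,577): 167+449 > 577 → valid
(106,245,408): 106+245 ≤ 408 → not valid
4 of the 8 triples form a triangle.

4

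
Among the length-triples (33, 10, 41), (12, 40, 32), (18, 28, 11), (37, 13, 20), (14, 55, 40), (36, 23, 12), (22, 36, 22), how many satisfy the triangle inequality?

4

(10,33,41): 10+33 > 41 → valid
(12,32,40): 12+32 > 40 → valid
(11,18,28): 11+18 > 28 → valid
(13,20,37): 13+20 ≤ 37 → not valid
(14,40,55): 14+40 ≤ 55 → not valid
(12,23,36): 12+23 ≤ 36 → not valid
(22,22,36): 22+22 > 36 → valid
4 of the 7 triples form a triangle.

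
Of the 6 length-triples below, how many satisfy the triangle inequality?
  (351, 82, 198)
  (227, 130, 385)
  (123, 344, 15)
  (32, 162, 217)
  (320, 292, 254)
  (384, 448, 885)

(82,198,351): 82+198 ≤ 351 → not valid
(130,227,385): 130+227 ≤ 385 → not valid
(15,123,344): 15+123 ≤ 344 → not valid
(32,162,217): 32+162 ≤ 217 → not valid
(254,292,320): 254+292 > 320 → valid
(384,448,885): 384+448 ≤ 885 → not valid
1 of the 6 triples forms a triangle.

1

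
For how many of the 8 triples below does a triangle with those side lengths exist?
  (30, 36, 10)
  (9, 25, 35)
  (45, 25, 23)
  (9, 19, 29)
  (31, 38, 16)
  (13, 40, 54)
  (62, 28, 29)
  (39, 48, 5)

3

(10,30,36): 10+30 > 36 → valid
(9,25,35): 9+25 ≤ 35 → not valid
(23,25,45): 23+25 > 45 → valid
(9,19,29): 9+19 ≤ 29 → not valid
(16,31,38): 16+31 > 38 → valid
(13,40,54): 13+40 ≤ 54 → not valid
(28,29,62): 28+29 ≤ 62 → not valid
(5,39,48): 5+39 ≤ 48 → not valid
3 of the 8 triples form a triangle.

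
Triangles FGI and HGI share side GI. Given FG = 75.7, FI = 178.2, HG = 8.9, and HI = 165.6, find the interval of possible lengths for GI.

From triangle FGI: |75.7 − 178.2| < GI < 75.7 + 178.2, i.e. 102.5 < GI < 253.9.
From triangle HGI: 156.7 < GI < 174.5.
Both must hold, so GI lies in the intersection.

156.7 < GI < 174.5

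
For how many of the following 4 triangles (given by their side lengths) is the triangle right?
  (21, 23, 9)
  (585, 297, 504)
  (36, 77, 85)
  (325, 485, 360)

(21,23,9): 9²+21² = 522 < 529 = 23² → obtuse
(585,297,504): 297²+504² = 342225 = 585² → right
(36,77,85): 36²+77² = 7225 = 85² → right
(325,485,360): 325²+360² = 235225 = 485² → right
3 of the 4 are right.

3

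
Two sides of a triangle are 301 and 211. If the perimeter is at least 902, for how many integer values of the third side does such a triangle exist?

122

Triangle inequality: 90 < x < 512. Perimeter ≥ 902 gives x ≥ 902 − 301 − 211 = 390.
So 390 ≤ x < 512; integers 390 through 511: 122 values.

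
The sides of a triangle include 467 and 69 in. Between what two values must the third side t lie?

398 < t < 536

By the triangle inequality, t must be less than 467 + 69 = 536 and greater than |467 − 69| = 398.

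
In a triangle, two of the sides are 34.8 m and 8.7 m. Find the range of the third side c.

By the triangle inequality, c must be less than 34.8 + 8.7 = 43.5 and greater than |34.8 − 8.7| = 26.1.

26.1 < c < 43.5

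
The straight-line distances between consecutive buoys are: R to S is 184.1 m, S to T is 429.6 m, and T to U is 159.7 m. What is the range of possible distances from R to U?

The maximum is all hops collinear in one direction: 184.1 + 429.6 + 159.7 = 773.4.
The longest hop is 429.6; the others sum to 343.8. Folding the others back against it leaves at least 429.6 − 343.8 = 85.8.

85.8 ≤ RU ≤ 773.4 m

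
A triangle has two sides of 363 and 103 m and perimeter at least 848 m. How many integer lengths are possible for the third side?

Triangle inequality: 260 < x < 466. Perimeter ≥ 848 gives x ≥ 848 − 363 − 103 = 382.
So 382 ≤ x < 466; integers 382 through 465: 84 values.

84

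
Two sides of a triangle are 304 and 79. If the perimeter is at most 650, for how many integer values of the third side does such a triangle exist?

42

Triangle inequality: 225 < x < 383. Perimeter ≤ 650 gives x ≤ 650 − 304 − 79 = 267.
So 225 < x ≤ 267; integers 226 through 267: 42 values.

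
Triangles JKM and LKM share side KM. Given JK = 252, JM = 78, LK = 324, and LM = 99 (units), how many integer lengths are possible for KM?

From triangle JKM: 174 < KM < 330.
From triangle LKM: 225 < KM < 423.
Intersection: 225 < KM < 330, so integers 226 through 329: 104 values.

104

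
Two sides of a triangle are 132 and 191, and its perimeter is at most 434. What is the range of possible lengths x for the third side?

Triangle inequality alone gives 59 < x < 323.
The perimeter condition gives x ≤ 434 − 132 − 191 = 111.
Intersecting the two: 59 < x ≤ 111.

59 < x ≤ 111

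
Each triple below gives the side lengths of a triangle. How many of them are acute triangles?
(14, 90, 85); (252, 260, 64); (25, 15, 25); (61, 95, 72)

(14,90,85): 14²+85² = 7421 < 8100 = 90² → obtuse
(252,260,64): 64²+252² = 67600 = 260² → right
(25,15,25): 15²+25² = 850 > 625 = 25² → acute
(61,95,72): 61²+72² = 8905 < 9025 = 95² → obtuse
1 of the 4 is acute.

1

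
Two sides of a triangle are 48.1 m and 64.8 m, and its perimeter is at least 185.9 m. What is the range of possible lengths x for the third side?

Triangle inequality alone gives 16.7 < x < 112.9.
The perimeter condition gives x ≥ 185.9 − 48.1 − 64.8 = 73.0.
Intersecting the two: 73.0 ≤ x < 112.9.

73.0 ≤ x < 112.9 m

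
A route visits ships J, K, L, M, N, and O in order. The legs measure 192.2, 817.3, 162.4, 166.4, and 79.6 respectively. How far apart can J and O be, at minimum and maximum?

216.7 ≤ JO ≤ 1417.9

The maximum is all hops collinear in one direction: 192.2 + 817.3 + 162.4 + 166.4 + 79.6 = 1417.9.
The longest hop is 817.3; the others sum to 600.6. Folding the others back against it leaves at least 817.3 − 600.6 = 216.7.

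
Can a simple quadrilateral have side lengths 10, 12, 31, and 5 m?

For a quadrilateral, each side must be shorter than the sum of the others.
Here the longest side is 31, but the remaining 3 sides sum to only 27.

No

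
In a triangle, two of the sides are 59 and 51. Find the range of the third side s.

8 < s < 110

By the triangle inequality, s must be less than 59 + 51 = 110 and greater than |59 − 51| = 8.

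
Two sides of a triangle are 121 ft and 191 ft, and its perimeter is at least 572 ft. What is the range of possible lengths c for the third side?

260 ≤ c < 312

Triangle inequality alone gives 70 < c < 312.
The perimeter condition gives c ≥ 572 − 121 − 191 = 260.
Intersecting the two: 260 ≤ c < 312.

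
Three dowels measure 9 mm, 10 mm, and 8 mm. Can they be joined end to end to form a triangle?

The longest side is 10, and the other two sum to 17.
Since 17 > 10, the triangle inequality holds.

Yes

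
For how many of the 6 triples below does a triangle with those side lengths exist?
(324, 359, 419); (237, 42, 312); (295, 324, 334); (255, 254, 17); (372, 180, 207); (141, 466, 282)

(324,359,419): 324+359 > 419 → valid
(42,237,312): 42+237 ≤ 312 → not valid
(295,324,334): 295+324 > 334 → valid
(17,254,255): 17+254 > 255 → valid
(180,207,372): 180+207 > 372 → valid
(141,282,466): 141+282 ≤ 466 → not valid
4 of the 6 triples form a triangle.

4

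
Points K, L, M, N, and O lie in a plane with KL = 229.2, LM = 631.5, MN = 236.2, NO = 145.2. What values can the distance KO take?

The maximum is all hops collinear in one direction: 229.2 + 631.5 + 236.2 + 145.2 = 1242.1.
The longest hop is 631.5; the others sum to 610.6. Folding the others back against it leaves at least 631.5 − 610.6 = 20.9.

20.9 ≤ KO ≤ 1242.1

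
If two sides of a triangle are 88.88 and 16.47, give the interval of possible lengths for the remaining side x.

By the triangle inequality, x must be less than 88.88 + 16.47 = 105.35 and greater than |88.88 − 16.47| = 72.41.

72.41 < x < 105.35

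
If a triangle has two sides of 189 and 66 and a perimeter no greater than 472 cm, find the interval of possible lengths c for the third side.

123 < c ≤ 217

Triangle inequality alone gives 123 < c < 255.
The perimeter condition gives c ≤ 472 − 189 − 66 = 217.
Intersecting the two: 123 < c ≤ 217.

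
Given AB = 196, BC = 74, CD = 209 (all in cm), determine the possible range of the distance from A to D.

The maximum is all hops collinear in one direction: 196 + 74 + 209 = 479.
The longest hop is 209; the others sum to 270. Since 209 ≤ 270, the path can fold back on itself completely, so the minimum distance is 0.

0 ≤ AD ≤ 479 cm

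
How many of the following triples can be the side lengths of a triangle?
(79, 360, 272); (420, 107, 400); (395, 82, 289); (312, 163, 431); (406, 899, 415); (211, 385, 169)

(79,272,360): 79+272 ≤ 360 → not valid
(107,400,420): 107+400 > 420 → valid
(82,289,395): 82+289 ≤ 395 → not valid
(163,312,431): 163+312 > 431 → valid
(406,415,899): 406+415 ≤ 899 → not valid
(169,211,385): 169+211 ≤ 385 → not valid
2 of the 6 triples form a triangle.

2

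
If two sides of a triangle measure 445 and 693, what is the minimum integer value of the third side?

The third side must be strictly greater than |445 − 693| = 248.
The smallest integer above 248 is 249.

249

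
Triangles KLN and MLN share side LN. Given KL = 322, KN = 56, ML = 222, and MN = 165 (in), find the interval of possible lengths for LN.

266 < LN < 378

From triangle KLN: |322 − 56| < LN < 322 + 56, i.e. 266 < LN < 378.
From triangle MLN: 57 < LN < 387.
Both must hold, so LN lies in the intersection.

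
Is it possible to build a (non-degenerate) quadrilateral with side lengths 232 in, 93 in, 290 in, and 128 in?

A quadrilateral exists iff every side is shorter than the sum of the others — equivalently, the longest side is less than the sum of the rest.
Longest side 290 < 453 (sum of the remaining 3), so yes.

Yes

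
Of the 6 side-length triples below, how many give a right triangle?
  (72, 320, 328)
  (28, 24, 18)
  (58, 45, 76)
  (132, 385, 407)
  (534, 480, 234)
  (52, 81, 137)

(72,320,328): 72²+320² = 107584 = 328² → right
(28,24,18): 18²+24² = 900 > 784 = 28² → acute
(58,45,76): 45²+58² = 5389 < 5776 = 76² → obtuse
(132,385,407): 132²+385² = 165649 = 407² → right
(534,480,234): 234²+480² = 285156 = 534² → right
(52,81,137): 52+81 ≤ 137, not a triangle
3 of the 6 are right.

3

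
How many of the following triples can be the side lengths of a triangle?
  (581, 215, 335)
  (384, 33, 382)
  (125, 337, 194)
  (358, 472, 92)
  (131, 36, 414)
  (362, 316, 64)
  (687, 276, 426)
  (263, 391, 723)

3

(215,335,581): 215+335 ≤ 581 → not valid
(33,382,384): 33+382 > 384 → valid
(125,194,337): 125+194 ≤ 337 → not valid
(92,358,472): 92+358 ≤ 472 → not valid
(36,131,414): 36+131 ≤ 414 → not valid
(64,316,362): 64+316 > 362 → valid
(276,426,687): 276+426 > 687 → valid
(263,391,723): 263+391 ≤ 723 → not valid
3 of the 8 triples form a triangle.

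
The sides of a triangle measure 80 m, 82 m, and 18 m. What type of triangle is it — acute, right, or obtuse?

right

Compare the square of the longest side to the sum of squares of the other two: 18² + 80² = 6724 = 82².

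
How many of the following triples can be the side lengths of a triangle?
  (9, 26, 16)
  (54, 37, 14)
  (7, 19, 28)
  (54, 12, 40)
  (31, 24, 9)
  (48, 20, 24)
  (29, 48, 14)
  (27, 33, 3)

1

(9,16,26): 9+16 ≤ 26 → not valid
(14,37,54): 14+37 ≤ 54 → not valid
(7,19,28): 7+19 ≤ 28 → not valid
(12,40,54): 12+40 ≤ 54 → not valid
(9,24,31): 9+24 > 31 → valid
(20,24,48): 20+24 ≤ 48 → not valid
(14,29,48): 14+29 ≤ 48 → not valid
(3,27,33): 3+27 ≤ 33 → not valid
1 of the 8 triples forms a triangle.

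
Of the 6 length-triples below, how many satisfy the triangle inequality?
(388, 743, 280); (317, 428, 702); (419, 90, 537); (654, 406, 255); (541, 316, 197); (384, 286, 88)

(280,388,743): 280+388 ≤ 743 → not valid
(317,428,702): 317+428 > 702 → valid
(90,419,537): 90+419 ≤ 537 → not valid
(255,406,654): 255+406 > 654 → valid
(197,316,541): 197+316 ≤ 541 → not valid
(88,286,384): 88+286 ≤ 384 → not valid
2 of the 6 triples form a triangle.

2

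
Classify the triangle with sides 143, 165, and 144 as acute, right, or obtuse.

acute

Compare the square of the longest side to the sum of squares of the other two: 143² + 144² = 41185 > 27225 = 165².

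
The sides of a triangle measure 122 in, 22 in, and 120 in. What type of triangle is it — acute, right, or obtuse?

Compare the square of the longest side to the sum of squares of the other two: 22² + 120² = 14884 = 122².

right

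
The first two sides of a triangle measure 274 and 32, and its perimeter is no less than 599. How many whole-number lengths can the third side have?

Triangle inequality: 242 < x < 306. Perimeter ≥ 599 gives x ≥ 599 − 274 − 32 = 293.
So 293 ≤ x < 306; integers 293 through 305: 13 values.

13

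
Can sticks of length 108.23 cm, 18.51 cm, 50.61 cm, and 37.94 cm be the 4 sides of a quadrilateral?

No

For a quadrilateral, each side must be shorter than the sum of the others.
Here the longest side is 108.23, but the remaining 3 sides sum to only 107.06.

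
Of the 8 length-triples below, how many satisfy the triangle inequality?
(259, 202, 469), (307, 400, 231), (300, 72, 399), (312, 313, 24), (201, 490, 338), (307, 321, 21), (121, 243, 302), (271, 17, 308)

5

(202,259,469): 202+259 ≤ 469 → not valid
(231,307,400): 231+307 > 400 → valid
(72,300,399): 72+300 ≤ 399 → not valid
(24,312,313): 24+312 > 313 → valid
(201,338,490): 201+338 > 490 → valid
(21,307,321): 21+307 > 321 → valid
(121,243,302): 121+243 > 302 → valid
(17,271,308): 17+271 ≤ 308 → not valid
5 of the 8 triples form a triangle.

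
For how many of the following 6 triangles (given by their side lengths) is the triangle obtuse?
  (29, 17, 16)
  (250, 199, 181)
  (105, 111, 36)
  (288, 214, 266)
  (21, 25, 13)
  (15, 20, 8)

3

(29,17,16): 16²+17² = 545 < 841 = 29² → obtuse
(250,199,181): 181²+199² = 72362 > 62500 = 250² → acute
(105,111,36): 36²+105² = 12321 = 111² → right
(288,214,266): 214²+266² = 116552 > 82944 = 288² → acute
(21,25,13): 13²+21² = 610 < 625 = 25² → obtuse
(15,20,8): 8²+15² = 289 < 400 = 20² → obtuse
3 of the 6 are obtuse.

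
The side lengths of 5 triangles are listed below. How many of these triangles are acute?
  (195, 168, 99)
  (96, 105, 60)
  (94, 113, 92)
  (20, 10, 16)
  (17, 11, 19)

3

(195,168,99): 99²+168² = 38025 = 195² → right
(96,105,60): 60²+96² = 12816 > 11025 = 105² → acute
(94,113,92): 92²+94² = 17300 > 12769 = 113² → acute
(20,10,16): 10²+16² = 356 < 400 = 20² → obtuse
(17,11,19): 11²+17² = 410 > 361 = 19² → acute
3 of the 5 are acute.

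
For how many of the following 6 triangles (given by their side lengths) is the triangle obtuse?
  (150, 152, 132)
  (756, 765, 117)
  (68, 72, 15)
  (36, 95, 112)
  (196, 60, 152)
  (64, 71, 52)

3

(150,152,132): 132²+150² = 39924 > 23104 = 152² → acute
(756,765,117): 117²+756² = 585225 = 765² → right
(68,72,15): 15²+68² = 4849 < 5184 = 72² → obtuse
(36,95,112): 36²+95² = 10321 < 12544 = 112² → obtuse
(196,60,152): 60²+152² = 26704 < 38416 = 196² → obtuse
(64,71,52): 52²+64² = 6800 > 5041 = 71² → acute
3 of the 6 are obtuse.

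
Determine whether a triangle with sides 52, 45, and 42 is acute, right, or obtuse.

Compare the square of the longest side to the sum of squares of the other two: 42² + 45² = 3789 > 2704 = 52².

acute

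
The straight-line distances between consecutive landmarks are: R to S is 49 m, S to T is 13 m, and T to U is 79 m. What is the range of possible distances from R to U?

17 ≤ RU ≤ 141 m

The maximum is all hops collinear in one direction: 49 + 13 + 79 = 141.
The longest hop is 79; the others sum to 62. Folding the others back against it leaves at least 79 − 62 = 17.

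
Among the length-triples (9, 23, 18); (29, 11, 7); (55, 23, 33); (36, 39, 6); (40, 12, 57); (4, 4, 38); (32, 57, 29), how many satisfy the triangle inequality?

4

(9,18,23): 9+18 > 23 → valid
(7,11,29): 7+11 ≤ 29 → not valid
(23,33,55): 23+33 > 55 → valid
(6,36,39): 6+36 > 39 → valid
(12,40,57): 12+40 ≤ 57 → not valid
(4,4,38): 4+4 ≤ 38 → not valid
(29,32,57): 29+32 > 57 → valid
4 of the 7 triples form a triangle.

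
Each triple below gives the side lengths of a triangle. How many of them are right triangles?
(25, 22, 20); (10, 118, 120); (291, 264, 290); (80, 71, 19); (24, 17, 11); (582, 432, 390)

1

(25,22,20): 20²+22² = 884 > 625 = 25² → acute
(10,118,120): 10²+118² = 14024 < 14400 = 120² → obtuse
(291,264,290): 264²+290² = 153796 > 84681 = 291² → acute
(80,71,19): 19²+71² = 5402 < 6400 = 80² → obtuse
(24,17,11): 11²+17² = 410 < 576 = 24² → obtuse
(582,432,390): 390²+432² = 338724 = 582² → right
1 of the 6 is right.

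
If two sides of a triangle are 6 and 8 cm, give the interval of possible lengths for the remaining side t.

2 < t < 14 (cm)

By the triangle inequality, t must be less than 6 + 8 = 14 and greater than |6 − 8| = 2.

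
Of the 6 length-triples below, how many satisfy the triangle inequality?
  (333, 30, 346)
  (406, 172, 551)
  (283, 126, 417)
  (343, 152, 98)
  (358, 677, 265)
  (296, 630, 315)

2

(30,333,346): 30+333 > 346 → valid
(172,406,551): 172+406 > 551 → valid
(126,283,417): 126+283 ≤ 417 → not valid
(98,152,343): 98+152 ≤ 343 → not valid
(265,358,677): 265+358 ≤ 677 → not valid
(296,315,630): 296+315 ≤ 630 → not valid
2 of the 6 triples form a triangle.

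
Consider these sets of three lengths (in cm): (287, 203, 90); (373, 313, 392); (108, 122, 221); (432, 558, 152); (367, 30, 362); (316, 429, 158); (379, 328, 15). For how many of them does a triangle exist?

(90,203,287): 90+203 > 287 → valid
(313,373,392): 313+373 > 392 → valid
(108,122,221): 108+122 > 221 → valid
(152,432,558): 152+432 > 558 → valid
(30,362,367): 30+362 > 367 → valid
(158,316,429): 158+316 > 429 → valid
(15,328,379): 15+328 ≤ 379 → not valid
6 of the 7 triples form a triangle.

6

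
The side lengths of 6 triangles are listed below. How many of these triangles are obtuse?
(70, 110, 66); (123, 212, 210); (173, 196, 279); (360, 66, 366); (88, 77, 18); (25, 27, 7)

4

(70,110,66): 66²+70² = 9256 < 12100 = 110² → obtuse
(123,212,210): 123²+210² = 59229 > 44944 = 212² → acute
(173,196,279): 173²+196² = 68345 < 77841 = 279² → obtuse
(360,66,366): 66²+360² = 133956 = 366² → right
(88,77,18): 18²+77² = 6253 < 7744 = 88² → obtuse
(25,27,7): 7²+25² = 674 < 729 = 27² → obtuse
4 of the 6 are obtuse.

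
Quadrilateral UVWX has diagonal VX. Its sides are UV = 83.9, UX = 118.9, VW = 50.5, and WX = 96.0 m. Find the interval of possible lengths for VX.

45.5 < VX < 146.5

From triangle UVX: |83.9 − 118.9| < VX < 83.9 + 118.9, i.e. 35.0 < VX < 202.8.
From triangle WVX: 45.5 < VX < 146.5.
Both must hold, so VX lies in the intersection.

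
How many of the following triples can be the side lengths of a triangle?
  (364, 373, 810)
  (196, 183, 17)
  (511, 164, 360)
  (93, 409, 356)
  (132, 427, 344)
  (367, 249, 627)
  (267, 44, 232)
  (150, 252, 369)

(364,373,810): 364+373 ≤ 810 → not valid
(17,183,196): 17+183 > 196 → valid
(164,360,511): 164+360 > 511 → valid
(93,356,409): 93+356 > 409 → valid
(132,344,427): 132+344 > 427 → valid
(249,367,627): 249+367 ≤ 627 → not valid
(44,232,267): 44+232 > 267 → valid
(150,252,369): 150+252 > 369 → valid
6 of the 8 triples form a triangle.

6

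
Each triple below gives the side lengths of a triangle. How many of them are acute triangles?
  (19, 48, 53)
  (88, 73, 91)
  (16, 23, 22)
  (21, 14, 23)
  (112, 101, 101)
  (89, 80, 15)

4

(19,48,53): 19²+48² = 2665 < 2809 = 53² → obtuse
(88,73,91): 73²+88² = 13073 > 8281 = 91² → acute
(16,23,22): 16²+22² = 740 > 529 = 23² → acute
(21,14,23): 14²+21² = 637 > 529 = 23² → acute
(112,101,101): 101²+101² = 20402 > 12544 = 112² → acute
(89,80,15): 15²+80² = 6625 < 7921 = 89² → obtuse
4 of the 6 are acute.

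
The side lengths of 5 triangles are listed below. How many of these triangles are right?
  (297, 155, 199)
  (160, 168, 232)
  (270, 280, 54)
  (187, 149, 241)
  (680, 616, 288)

2

(297,155,199): 155²+199² = 63626 < 88209 = 297² → obtuse
(160,168,232): 160²+168² = 53824 = 232² → right
(270,280,54): 54²+270² = 75816 < 78400 = 280² → obtuse
(187,149,241): 149²+187² = 57170 < 58081 = 241² → obtuse
(680,616,288): 288²+616² = 462400 = 680² → right
2 of the 5 are right.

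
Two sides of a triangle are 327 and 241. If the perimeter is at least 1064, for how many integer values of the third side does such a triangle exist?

Triangle inequality: 86 < x < 568. Perimeter ≥ 1064 gives x ≥ 1064 − 327 − 241 = 496.
So 496 ≤ x < 568; integers 496 through 567: 72 values.

72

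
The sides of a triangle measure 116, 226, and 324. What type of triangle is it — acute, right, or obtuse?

Compare the square of the longest side to the sum of squares of the other two: 116² + 226² = 64532 < 104976 = 324².

obtuse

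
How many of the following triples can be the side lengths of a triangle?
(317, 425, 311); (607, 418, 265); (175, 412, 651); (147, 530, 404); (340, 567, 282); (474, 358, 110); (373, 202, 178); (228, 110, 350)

5

(311,317,425): 311+317 > 425 → valid
(265,418,607): 265+418 > 607 → valid
(175,412,651): 175+412 ≤ 651 → not valid
(147,404,530): 147+404 > 530 → valid
(282,340,567): 282+340 > 567 → valid
(110,358,474): 110+358 ≤ 474 → not valid
(178,202,373): 178+202 > 373 → valid
(110,228,350): 110+228 ≤ 350 → not valid
5 of the 8 triples form a triangle.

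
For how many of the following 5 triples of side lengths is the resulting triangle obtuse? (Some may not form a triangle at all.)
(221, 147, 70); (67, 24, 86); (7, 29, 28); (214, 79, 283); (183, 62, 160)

(221,147,70): 70+147 ≤ 221, not a triangle
(67,24,86): 24²+67² = 5065 < 7396 = 86² → obtuse
(7,29,28): 7²+28² = 833 < 841 = 29² → obtuse
(214,79,283): 79²+214² = 52037 < 80089 = 283² → obtuse
(183,62,160): 62²+160² = 29444 < 33489 = 183² → obtuse
4 of the 5 are obtuse.

4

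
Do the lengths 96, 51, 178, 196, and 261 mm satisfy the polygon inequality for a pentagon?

A pentagon exists iff every side is shorter than the sum of the others — equivalently, the longest side is less than the sum of the rest.
Longest side 261 < 521 (sum of the remaining 4), so yes.

Yes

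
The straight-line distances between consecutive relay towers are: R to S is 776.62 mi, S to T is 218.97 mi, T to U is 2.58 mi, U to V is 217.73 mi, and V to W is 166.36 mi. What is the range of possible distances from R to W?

170.98 ≤ RW ≤ 1382.26 mi

The maximum is all hops collinear in one direction: 776.62 + 218.97 + 2.58 + 217.73 + 166.36 = 1382.26.
The longest hop is 776.62; the others sum to 605.64. Folding the others back against it leaves at least 776.62 − 605.64 = 170.98.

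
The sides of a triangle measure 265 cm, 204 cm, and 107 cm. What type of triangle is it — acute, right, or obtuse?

obtuse

Compare the square of the longest side to the sum of squares of the other two: 107² + 204² = 53065 < 70225 = 265².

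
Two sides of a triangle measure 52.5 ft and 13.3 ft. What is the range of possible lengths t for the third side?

By the triangle inequality, t must be less than 52.5 + 13.3 = 65.8 and greater than |52.5 − 13.3| = 39.2.

39.2 < t < 65.8 (ft)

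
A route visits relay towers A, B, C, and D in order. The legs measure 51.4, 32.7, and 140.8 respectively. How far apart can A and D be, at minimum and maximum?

The maximum is all hops collinear in one direction: 51.4 + 32.7 + 140.8 = 224.9.
The longest hop is 140.8; the others sum to 84.1. Folding the others back against it leaves at least 140.8 − 84.1 = 56.7.

56.7 ≤ AD ≤ 224.9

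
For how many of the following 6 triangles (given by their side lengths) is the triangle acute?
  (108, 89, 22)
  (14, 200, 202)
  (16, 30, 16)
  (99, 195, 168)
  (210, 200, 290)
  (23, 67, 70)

1

(108,89,22): 22²+89² = 8405 < 11664 = 108² → obtuse
(14,200,202): 14²+200² = 40196 < 40804 = 202² → obtuse
(16,30,16): 16²+16² = 512 < 900 = 30² → obtuse
(99,195,168): 99²+168² = 38025 = 195² → right
(210,200,290): 200²+210² = 84100 = 290² → right
(23,67,70): 23²+67² = 5018 > 4900 = 70² → acute
1 of the 6 is acute.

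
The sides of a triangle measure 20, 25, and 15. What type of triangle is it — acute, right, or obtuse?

right

Compare the square of the longest side to the sum of squares of the other two: 15² + 20² = 625 = 25².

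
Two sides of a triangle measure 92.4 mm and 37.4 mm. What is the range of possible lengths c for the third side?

By the triangle inequality, c must be less than 92.4 + 37.4 = 129.8 and greater than |92.4 − 37.4| = 55.0.

55.0 < c < 129.8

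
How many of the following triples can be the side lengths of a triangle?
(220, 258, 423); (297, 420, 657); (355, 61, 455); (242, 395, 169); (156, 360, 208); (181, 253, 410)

5

(220,258,423): 220+258 > 423 → valid
(297,420,657): 297+420 > 657 → valid
(61,355,455): 61+355 ≤ 455 → not valid
(169,242,395): 169+242 > 395 → valid
(156,208,360): 156+208 > 360 → valid
(181,253,410): 181+253 > 410 → valid
5 of the 6 triples form a triangle.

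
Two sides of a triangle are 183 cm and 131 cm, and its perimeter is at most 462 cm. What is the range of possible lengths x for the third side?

Triangle inequality alone gives 52 < x < 314.
The perimeter condition gives x ≤ 462 − 183 − 131 = 148.
Intersecting the two: 52 < x ≤ 148.

52 < x ≤ 148 cm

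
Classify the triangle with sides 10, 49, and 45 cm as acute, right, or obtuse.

obtuse

Compare the square of the longest side to the sum of squares of the other two: 10² + 45² = 2125 < 2401 = 49².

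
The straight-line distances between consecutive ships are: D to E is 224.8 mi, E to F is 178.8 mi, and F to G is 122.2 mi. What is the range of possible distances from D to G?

0 ≤ DG ≤ 525.8 mi

The maximum is all hops collinear in one direction: 224.8 + 178.8 + 122.2 = 525.8.
The longest hop is 224.8; the others sum to 301.0. Since 224.8 ≤ 301.0, the path can fold back on itself completely, so the minimum distance is 0.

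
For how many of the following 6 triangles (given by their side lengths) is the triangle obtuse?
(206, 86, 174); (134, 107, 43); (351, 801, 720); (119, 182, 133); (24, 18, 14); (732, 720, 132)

(206,86,174): 86²+174² = 37672 < 42436 = 206² → obtuse
(134,107,43): 43²+107² = 13298 < 17956 = 134² → obtuse
(351,801,720): 351²+720² = 641601 = 801² → right
(119,182,133): 119²+133² = 31850 < 33124 = 182² → obtuse
(24,18,14): 14²+18² = 520 < 576 = 24² → obtuse
(732,720,132): 132²+720² = 535824 = 732² → right
4 of the 6 are obtuse.

4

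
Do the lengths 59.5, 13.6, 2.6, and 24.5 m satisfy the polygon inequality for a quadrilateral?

No

For a quadrilateral, each side must be shorter than the sum of the others.
Here the longest side is 59.5, but the remaining 3 sides sum to only 40.7.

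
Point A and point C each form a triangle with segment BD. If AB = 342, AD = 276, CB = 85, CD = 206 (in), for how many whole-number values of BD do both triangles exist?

From triangle ABD: 66 < BD < 618.
From triangle CBD: 121 < BD < 291.
Intersection: 121 < BD < 291, so integers 122 through 290: 169 values.

169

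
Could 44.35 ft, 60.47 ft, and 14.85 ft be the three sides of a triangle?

No

The longest side is 60.47, but the other two sum to only 59.20.
59.20 < 60.47, so the triangle inequality fails.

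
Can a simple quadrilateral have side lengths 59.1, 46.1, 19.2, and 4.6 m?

Yes

A quadrilateral exists iff every side is shorter than the sum of the others — equivalently, the longest side is less than the sum of the rest.
Longest side 59.1 < 69.9 (sum of the remaining 3), so yes.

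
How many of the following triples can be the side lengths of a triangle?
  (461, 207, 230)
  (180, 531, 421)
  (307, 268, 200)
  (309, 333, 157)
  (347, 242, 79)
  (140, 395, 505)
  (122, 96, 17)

(207,230,461): 207+230 ≤ 461 → not valid
(180,421,531): 180+421 > 531 → valid
(200,268,307): 200+268 > 307 → valid
(157,309,333): 157+309 > 333 → valid
(79,242,347): 79+242 ≤ 347 → not valid
(140,395,505): 140+395 > 505 → valid
(17,96,122): 17+96 ≤ 122 → not valid
4 of the 7 triples form a triangle.

4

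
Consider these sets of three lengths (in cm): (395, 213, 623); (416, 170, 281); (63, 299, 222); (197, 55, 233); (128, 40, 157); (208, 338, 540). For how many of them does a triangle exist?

4

(213,395,623): 213+395 ≤ 623 → not valid
(170,281,416): 170+281 > 416 → valid
(63,222,299): 63+222 ≤ 299 → not valid
(55,197,233): 55+197 > 233 → valid
(40,128,157): 40+128 > 157 → valid
(208,338,540): 208+338 > 540 → valid
4 of the 6 triples form a triangle.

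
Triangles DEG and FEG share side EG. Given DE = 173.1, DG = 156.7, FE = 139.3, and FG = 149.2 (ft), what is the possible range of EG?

16.4 < EG < 288.5

From triangle DEG: |173.1 − 156.7| < EG < 173.1 + 156.7, i.e. 16.4 < EG < 329.8.
From triangle FEG: 9.9 < EG < 288.5.
Both must hold, so EG lies in the intersection.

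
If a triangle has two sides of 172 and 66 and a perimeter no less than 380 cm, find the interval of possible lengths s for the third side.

142 ≤ s < 238

Triangle inequality alone gives 106 < s < 238.
The perimeter condition gives s ≥ 380 − 172 − 66 = 142.
Intersecting the two: 142 ≤ s < 238.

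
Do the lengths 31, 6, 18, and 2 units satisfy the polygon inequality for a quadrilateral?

No

For a quadrilateral, each side must be shorter than the sum of the others.
Here the longest side is 31, but the remaining 3 sides sum to only 26.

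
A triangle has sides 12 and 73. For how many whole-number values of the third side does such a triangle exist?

23

The third side lies in the open interval (61, 85).
Integers from 62 to 84 inclusive: 84 − 62 + 1 = 23.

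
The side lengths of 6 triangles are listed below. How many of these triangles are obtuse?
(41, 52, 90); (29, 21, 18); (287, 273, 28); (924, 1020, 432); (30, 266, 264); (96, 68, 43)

5

(41,52,90): 41²+52² = 4385 < 8100 = 90² → obtuse
(29,21,18): 18²+21² = 765 < 841 = 29² → obtuse
(287,273,28): 28²+273² = 75313 < 82369 = 287² → obtuse
(924,1020,432): 432²+924² = 1040400 = 1020² → right
(30,266,264): 30²+264² = 70596 < 70756 = 266² → obtuse
(96,68,43): 43²+68² = 6473 < 9216 = 96² → obtuse
5 of the 6 are obtuse.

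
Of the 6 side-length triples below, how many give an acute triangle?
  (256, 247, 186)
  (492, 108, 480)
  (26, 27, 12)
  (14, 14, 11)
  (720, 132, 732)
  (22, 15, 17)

4

(256,247,186): 186²+247² = 95605 > 65536 = 256² → acute
(492,108,480): 108²+480² = 242064 = 492² → right
(26,27,12): 12²+26² = 820 > 729 = 27² → acute
(14,14,11): 11²+14² = 317 > 196 = 14² → acute
(720,132,732): 132²+720² = 535824 = 732² → right
(22,15,17): 15²+17² = 514 > 484 = 22² → acute
4 of the 6 are acute.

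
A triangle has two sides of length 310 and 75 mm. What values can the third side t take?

By the triangle inequality, t must be less than 310 + 75 = 385 and greater than |310 − 75| = 235.

235 < t < 385 (mm)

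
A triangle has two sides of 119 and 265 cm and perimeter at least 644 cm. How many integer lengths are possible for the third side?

124

Triangle inequality: 146 < x < 384. Perimeter ≥ 644 gives x ≥ 644 − 119 − 265 = 260.
So 260 ≤ x < 384; integers 260 through 383: 124 values.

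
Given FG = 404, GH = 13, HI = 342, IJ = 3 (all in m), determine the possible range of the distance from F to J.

The maximum is all hops collinear in one direction: 404 + 13 + 342 + 3 = 762.
The longest hop is 404; the others sum to 358. Folding the others back against it leaves at least 404 − 358 = 46.

46 ≤ FJ ≤ 762 m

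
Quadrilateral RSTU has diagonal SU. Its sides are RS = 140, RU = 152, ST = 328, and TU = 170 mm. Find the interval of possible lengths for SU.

158 < SU < 292

From triangle RSU: |140 − 152| < SU < 140 + 152, i.e. 12 < SU < 292.
From triangle TSU: 158 < SU < 498.
Both must hold, so SU lies in the intersection.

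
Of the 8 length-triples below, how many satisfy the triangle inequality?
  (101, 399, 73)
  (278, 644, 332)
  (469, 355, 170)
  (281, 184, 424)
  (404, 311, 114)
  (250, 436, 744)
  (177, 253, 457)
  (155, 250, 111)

4

(73,101,399): 73+101 ≤ 399 → not valid
(278,332,644): 278+332 ≤ 644 → not valid
(170,355,469): 170+355 > 469 → valid
(184,281,424): 184+281 > 424 → valid
(114,311,404): 114+311 > 404 → valid
(250,436,744): 250+436 ≤ 744 → not valid
(177,253,457): 177+253 ≤ 457 → not valid
(111,155,250): 111+155 > 250 → valid
4 of the 8 triples form a triangle.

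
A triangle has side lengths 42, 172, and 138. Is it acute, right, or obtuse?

obtuse

Compare the square of the longest side to the sum of squares of the other two: 42² + 138² = 20808 < 29584 = 172².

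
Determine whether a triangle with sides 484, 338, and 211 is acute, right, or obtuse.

obtuse

Compare the square of the longest side to the sum of squares of the other two: 211² + 338² = 158765 < 234256 = 484².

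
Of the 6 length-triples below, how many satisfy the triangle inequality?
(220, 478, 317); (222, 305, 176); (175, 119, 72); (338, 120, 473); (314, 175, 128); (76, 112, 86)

(220,317,478): 220+317 > 478 → valid
(176,222,305): 176+222 > 305 → valid
(72,119,175): 72+119 > 175 → valid
(120,338,473): 120+338 ≤ 473 → not valid
(128,175,314): 128+175 ≤ 314 → not valid
(76,86,112): 76+86 > 112 → valid
4 of the 6 triples form a triangle.

4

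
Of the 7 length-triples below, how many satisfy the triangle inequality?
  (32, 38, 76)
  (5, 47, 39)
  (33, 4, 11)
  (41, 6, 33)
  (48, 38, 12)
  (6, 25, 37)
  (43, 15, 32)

2

(32,38,76): 32+38 ≤ 76 → not valid
(5,39,47): 5+39 ≤ 47 → not valid
(4,11,33): 4+11 ≤ 33 → not valid
(6,33,41): 6+33 ≤ 41 → not valid
(12,38,48): 12+38 > 48 → valid
(6,25,37): 6+25 ≤ 37 → not valid
(15,32,43): 15+32 > 43 → valid
2 of the 7 triples form a triangle.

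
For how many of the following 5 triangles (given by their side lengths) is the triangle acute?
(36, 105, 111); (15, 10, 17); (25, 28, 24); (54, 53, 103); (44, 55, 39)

(36,105,111): 36²+105² = 12321 = 111² → right
(15,10,17): 10²+15² = 325 > 289 = 17² → acute
(25,28,24): 24²+25² = 1201 > 784 = 28² → acute
(54,53,103): 53²+54² = 5725 < 10609 = 103² → obtuse
(44,55,39): 39²+44² = 3457 > 3025 = 55² → acute
3 of the 5 are acute.

3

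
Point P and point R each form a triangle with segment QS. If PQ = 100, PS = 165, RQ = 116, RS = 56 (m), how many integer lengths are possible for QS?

From triangle PQS: 65 < QS < 265.
From triangle RQS: 60 < QS < 172.
Intersection: 65 < QS < 172, so integers 66 through 171: 106 values.

106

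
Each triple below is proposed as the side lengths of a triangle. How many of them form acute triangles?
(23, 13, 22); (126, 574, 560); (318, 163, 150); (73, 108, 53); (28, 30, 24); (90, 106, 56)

2

(23,13,22): 13²+22² = 653 > 529 = 23² → acute
(126,574,560): 126²+560² = 329476 = 574² → right
(318,163,150): 150+163 ≤ 318, not a triangle
(73,108,53): 53²+73² = 8138 < 11664 = 108² → obtuse
(28,30,24): 24²+28² = 1360 > 900 = 30² → acute
(90,106,56): 56²+90² = 11236 = 106² → right
2 of the 6 are acute.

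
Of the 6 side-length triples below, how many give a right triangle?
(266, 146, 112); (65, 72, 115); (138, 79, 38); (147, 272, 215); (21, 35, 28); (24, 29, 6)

1

(266,146,112): 112+146 ≤ 266, not a triangle
(65,72,115): 65²+72² = 9409 < 13225 = 115² → obtuse
(138,79,38): 38+79 ≤ 138, not a triangle
(147,272,215): 147²+215² = 67834 < 73984 = 272² → obtuse
(21,35,28): 21²+28² = 1225 = 35² → right
(24,29,6): 6²+24² = 612 < 841 = 29² → obtuse
1 of the 6 is right.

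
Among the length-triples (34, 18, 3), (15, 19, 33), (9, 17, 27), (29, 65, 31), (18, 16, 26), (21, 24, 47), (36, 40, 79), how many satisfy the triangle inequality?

2

(3,18,34): 3+18 ≤ 34 → not valid
(15,19,33): 15+19 > 33 → valid
(9,17,27): 9+17 ≤ 27 → not valid
(29,31,65): 29+31 ≤ 65 → not valid
(16,18,26): 16+18 > 26 → valid
(21,24,47): 21+24 ≤ 47 → not valid
(36,40,79): 36+40 ≤ 79 → not valid
2 of the 7 triples form a triangle.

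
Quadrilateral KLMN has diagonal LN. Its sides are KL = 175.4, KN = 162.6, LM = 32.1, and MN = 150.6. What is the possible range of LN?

118.5 < LN < 182.7

From triangle KLN: |175.4 − 162.6| < LN < 175.4 + 162.6, i.e. 12.8 < LN < 338.0.
From triangle MLN: 118.5 < LN < 182.7.
Both must hold, so LN lies in the intersection.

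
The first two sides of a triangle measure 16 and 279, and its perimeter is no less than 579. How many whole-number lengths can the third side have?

11

Triangle inequality: 263 < x < 295. Perimeter ≥ 579 gives x ≥ 579 − 16 − 279 = 284.
So 284 ≤ x < 295; integers 284 through 294: 11 values.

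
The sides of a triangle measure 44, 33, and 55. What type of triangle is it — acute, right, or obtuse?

Compare the square of the longest side to the sum of squares of the other two: 33² + 44² = 3025 = 55².

right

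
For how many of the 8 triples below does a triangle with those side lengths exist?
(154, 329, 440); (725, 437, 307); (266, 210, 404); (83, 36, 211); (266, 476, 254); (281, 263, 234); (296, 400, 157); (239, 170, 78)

7

(154,329,440): 154+329 > 440 → valid
(307,437,725): 307+437 > 725 → valid
(210,266,404): 210+266 > 404 → valid
(36,83,211): 36+83 ≤ 211 → not valid
(254,266,476): 254+266 > 476 → valid
(234,263,281): 234+263 > 281 → valid
(157,296,400): 157+296 > 400 → valid
(78,170,239): 78+170 > 239 → valid
7 of the 8 triples form a triangle.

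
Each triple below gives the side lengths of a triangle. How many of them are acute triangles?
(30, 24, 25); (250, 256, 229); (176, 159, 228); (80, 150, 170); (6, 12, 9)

3

(30,24,25): 24²+25² = 1201 > 900 = 30² → acute
(250,256,229): 229²+250² = 114941 > 65536 = 256² → acute
(176,159,228): 159²+176² = 56257 > 51984 = 228² → acute
(80,150,170): 80²+150² = 28900 = 170² → right
(6,12,9): 6²+9² = 117 < 144 = 12² → obtuse
3 of the 5 are acute.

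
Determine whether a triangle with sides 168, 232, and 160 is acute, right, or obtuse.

right

Compare the square of the longest side to the sum of squares of the other two: 160² + 168² = 53824 = 232².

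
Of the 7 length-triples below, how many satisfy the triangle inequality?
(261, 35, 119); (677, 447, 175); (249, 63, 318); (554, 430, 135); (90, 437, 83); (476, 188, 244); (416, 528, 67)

1

(35,119,261): 35+119 ≤ 261 → not valid
(175,447,677): 175+447 ≤ 677 → not valid
(63,249,318): 63+249 ≤ 318 → not valid
(135,430,554): 135+430 > 554 → valid
(83,90,437): 83+90 ≤ 437 → not valid
(188,244,476): 188+244 ≤ 476 → not valid
(67,416,528): 67+416 ≤ 528 → not valid
1 of the 7 triples forms a triangle.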